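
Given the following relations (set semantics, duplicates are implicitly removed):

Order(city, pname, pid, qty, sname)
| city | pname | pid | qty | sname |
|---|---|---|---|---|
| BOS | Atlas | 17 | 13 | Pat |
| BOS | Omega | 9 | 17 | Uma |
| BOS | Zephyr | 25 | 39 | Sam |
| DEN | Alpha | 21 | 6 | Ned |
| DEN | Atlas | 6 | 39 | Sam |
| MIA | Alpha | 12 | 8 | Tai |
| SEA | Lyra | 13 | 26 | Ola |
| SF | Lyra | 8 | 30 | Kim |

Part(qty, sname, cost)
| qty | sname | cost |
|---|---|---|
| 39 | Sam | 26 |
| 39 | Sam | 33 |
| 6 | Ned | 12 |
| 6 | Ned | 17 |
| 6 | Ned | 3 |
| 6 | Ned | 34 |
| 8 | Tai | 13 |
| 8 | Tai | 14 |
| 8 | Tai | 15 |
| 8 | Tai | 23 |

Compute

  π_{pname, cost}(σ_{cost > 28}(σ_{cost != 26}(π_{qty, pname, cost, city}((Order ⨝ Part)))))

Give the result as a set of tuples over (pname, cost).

{(Alpha, 34), (Atlas, 33), (Zephyr, 33)}

Order ⋈ Part (natural join on qty, sname): {(BOS, Zephyr, 25, 39, Sam, 26), (BOS, Zephyr, 25, 39, Sam, 33), (DEN, Alpha, 21, 6, Ned, 12), (DEN, Alpha, 21, 6, Ned, 17), (DEN, Alpha, 21, 6, Ned, 3), (DEN, Alpha, 21, 6, Ned, 34), (DEN, Atlas, 6, 39, Sam, 26), (DEN, Atlas, 6, 39, Sam, 33), (MIA, Alpha, 12, 8, Tai, 13), (MIA, Alpha, 12, 8, Tai, 14), (MIA, Alpha, 12, 8, Tai, 15), (MIA, Alpha, 12, 8, Tai, 23)}
Keep only column(s) qty, pname, cost, city: {(39, Atlas, 26, DEN), (39, Atlas, 33, DEN), (39, Zephyr, 26, BOS), (39, Zephyr, 33, BOS), (6, Alpha, 12, DEN), (6, Alpha, 17, DEN), (6, Alpha, 3, DEN), (6, Alpha, 34, DEN), (8, Alpha, 13, MIA), (8, Alpha, 14, MIA), (8, Alpha, 15, MIA), (8, Alpha, 23, MIA)}
Apply σ_{cost != 26}; surviving tuples: {(39, Atlas, 33, DEN), (39, Zephyr, 33, BOS), (6, Alpha, 12, DEN), (6, Alpha, 17, DEN), (6, Alpha, 3, DEN), (6, Alpha, 34, DEN), (8, Alpha, 13, MIA), (8, Alpha, 14, MIA), (8, Alpha, 15, MIA), (8, Alpha, 23, MIA)}
Apply σ_{cost > 28}; surviving tuples: {(39, Atlas, 33, DEN), (39, Zephyr, 33, BOS), (6, Alpha, 34, DEN)}
Keep only column(s) pname, cost: {(Alpha, 34), (Atlas, 33), (Zephyr, 33)}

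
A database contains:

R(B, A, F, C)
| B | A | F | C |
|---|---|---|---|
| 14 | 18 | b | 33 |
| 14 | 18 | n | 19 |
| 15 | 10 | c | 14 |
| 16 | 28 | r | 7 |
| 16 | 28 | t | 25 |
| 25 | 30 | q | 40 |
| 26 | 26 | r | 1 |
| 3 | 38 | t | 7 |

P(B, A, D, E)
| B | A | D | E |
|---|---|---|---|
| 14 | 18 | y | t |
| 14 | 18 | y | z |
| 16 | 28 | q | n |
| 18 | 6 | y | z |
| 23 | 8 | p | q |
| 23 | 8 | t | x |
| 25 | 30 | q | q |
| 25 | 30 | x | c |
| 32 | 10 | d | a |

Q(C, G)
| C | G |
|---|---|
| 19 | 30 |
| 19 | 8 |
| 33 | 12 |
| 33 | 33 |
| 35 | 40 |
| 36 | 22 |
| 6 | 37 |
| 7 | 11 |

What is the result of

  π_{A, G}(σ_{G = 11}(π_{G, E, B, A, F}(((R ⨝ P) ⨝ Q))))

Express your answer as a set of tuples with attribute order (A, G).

Natural join on B, A: {(14, 18, b, 33, y, t), (14, 18, b, 33, y, z), (14, 18, n, 19, y, t), (14, 18, n, 19, y, z), (16, 28, r, 7, q, n), (16, 28, t, 25, q, n), (25, 30, q, 40, q, q), (25, 30, q, 40, x, c)}
Natural join on C: {(14, 18, b, 33, y, t, 12), (14, 18, b, 33, y, t, 33), (14, 18, b, 33, y, z, 12), (14, 18, b, 33, y, z, 33), (14, 18, n, 19, y, t, 30), (14, 18, n, 19, y, t, 8), (14, 18, n, 19, y, z, 30), (14, 18, n, 19, y, z, 8), (16, 28, r, 7, q, n, 11)}
Keep only column(s) G, E, B, A, F: {(11, n, 16, 28, r), (12, t, 14, 18, b), (12, z, 14, 18, b), (30, t, 14, 18, n), (30, z, 14, 18, n), (33, t, 14, 18, b), (33, z, 14, 18, b), (8, t, 14, 18, n), (8, z, 14, 18, n)}
Filtering on G = 11 leaves {(11, n, 16, 28, r)}.
Keep only column(s) A, G: {(28, 11)}

{(28, 11)}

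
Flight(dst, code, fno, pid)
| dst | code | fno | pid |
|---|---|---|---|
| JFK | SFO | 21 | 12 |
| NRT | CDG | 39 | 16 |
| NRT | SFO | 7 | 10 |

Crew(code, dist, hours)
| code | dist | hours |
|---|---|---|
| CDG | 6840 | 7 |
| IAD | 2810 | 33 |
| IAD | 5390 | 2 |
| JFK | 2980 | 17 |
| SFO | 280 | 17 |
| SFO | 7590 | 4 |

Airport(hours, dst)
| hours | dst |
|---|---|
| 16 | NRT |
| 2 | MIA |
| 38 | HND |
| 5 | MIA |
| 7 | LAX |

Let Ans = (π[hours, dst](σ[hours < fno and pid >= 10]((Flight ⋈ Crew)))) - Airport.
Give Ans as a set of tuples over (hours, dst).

Flight ⋈ Crew (natural join on code): {(JFK, SFO, 21, 12, 280, 17), (JFK, SFO, 21, 12, 7590, 4), (NRT, CDG, 39, 16, 6840, 7), (NRT, SFO, 7, 10, 280, 17), (NRT, SFO, 7, 10, 7590, 4)}
Filtering on hours < fno and pid >= 10 leaves {(JFK, SFO, 21, 12, 280, 17), (JFK, SFO, 21, 12, 7590, 4), (NRT, CDG, 39, 16, 6840, 7), (NRT, SFO, 7, 10, 7590, 4)}.
Projecting to hours, dst: {(17, JFK), (4, JFK), (4, NRT), (7, NRT)}
Difference: {(17, JFK), (4, JFK), (4, NRT), (7, NRT)} with {(16, NRT), (2, MIA), (38, HND), (5, MIA), (7, LAX)} → {(17, JFK), (4, JFK), (4, NRT), (7, NRT)}

{(17, JFK), (4, JFK), (4, NRT), (7, NRT)}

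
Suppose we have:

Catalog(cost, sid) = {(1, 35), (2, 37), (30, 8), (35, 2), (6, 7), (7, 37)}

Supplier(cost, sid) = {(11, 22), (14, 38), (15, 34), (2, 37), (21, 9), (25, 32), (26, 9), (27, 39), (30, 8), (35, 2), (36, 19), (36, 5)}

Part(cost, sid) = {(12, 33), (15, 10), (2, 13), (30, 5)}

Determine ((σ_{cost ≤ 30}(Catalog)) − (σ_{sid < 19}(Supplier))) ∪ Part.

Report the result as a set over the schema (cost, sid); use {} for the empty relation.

{(1, 35), (12, 33), (15, 10), (2, 13), (2, 37), (30, 5), (6, 7), (7, 37)}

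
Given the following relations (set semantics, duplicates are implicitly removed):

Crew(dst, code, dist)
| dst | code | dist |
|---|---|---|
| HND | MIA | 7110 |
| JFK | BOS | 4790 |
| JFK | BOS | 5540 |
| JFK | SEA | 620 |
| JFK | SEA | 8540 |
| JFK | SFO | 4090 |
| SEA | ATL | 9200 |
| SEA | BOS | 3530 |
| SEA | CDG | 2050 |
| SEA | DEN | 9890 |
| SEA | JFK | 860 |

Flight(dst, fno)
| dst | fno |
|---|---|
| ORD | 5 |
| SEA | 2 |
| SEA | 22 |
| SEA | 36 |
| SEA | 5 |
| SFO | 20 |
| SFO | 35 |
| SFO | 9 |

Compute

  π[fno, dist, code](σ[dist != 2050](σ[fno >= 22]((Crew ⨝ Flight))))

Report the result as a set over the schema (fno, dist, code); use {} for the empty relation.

Crew ⋈ Flight (natural join on dst): {(SEA, ATL, 9200, 2), (SEA, ATL, 9200, 22), (SEA, ATL, 9200, 36), (SEA, ATL, 9200, 5), (SEA, BOS, 3530, 2), (SEA, BOS, 3530, 22), (SEA, BOS, 3530, 36), (SEA, BOS, 3530, 5), (SEA, CDG, 2050, 2), (SEA, CDG, 2050, 22), (SEA, CDG, 2050, 36), (SEA, CDG, 2050, 5), (SEA, DEN, 9890, 2), (SEA, DEN, 9890, 22), (SEA, DEN, 9890, 36), (SEA, DEN, 9890, 5), (SEA, JFK, 860, 2), (SEA, JFK, 860, 22), (SEA, JFK, 860, 36), (SEA, JFK, 860, 5)}
Filtering on fno >= 22 leaves {(SEA, ATL, 9200, 22), (SEA, ATL, 9200, 36), (SEA, BOS, 3530, 22), (SEA, BOS, 3530, 36), (SEA, CDG, 2050, 22), (SEA, CDG, 2050, 36), (SEA, DEN, 9890, 22), (SEA, DEN, 9890, 36), (SEA, JFK, 860, 22), (SEA, JFK, 860, 36)}.
Filtering on dist != 2050 leaves {(SEA, ATL, 9200, 22), (SEA, ATL, 9200, 36), (SEA, BOS, 3530, 22), (SEA, BOS, 3530, 36), (SEA, DEN, 9890, 22), (SEA, DEN, 9890, 36), (SEA, JFK, 860, 22), (SEA, JFK, 860, 36)}.
Keep only column(s) fno, dist, code: {(22, 3530, BOS), (22, 860, JFK), (22, 9200, ATL), (22, 9890, DEN), (36, 3530, BOS), (36, 860, JFK), (36, 9200, ATL), (36, 9890, DEN)}

{(22, 3530, BOS), (22, 860, JFK), (22, 9200, ATL), (22, 9890, DEN), (36, 3530, BOS), (36, 860, JFK), (36, 9200, ATL), (36, 9890, DEN)}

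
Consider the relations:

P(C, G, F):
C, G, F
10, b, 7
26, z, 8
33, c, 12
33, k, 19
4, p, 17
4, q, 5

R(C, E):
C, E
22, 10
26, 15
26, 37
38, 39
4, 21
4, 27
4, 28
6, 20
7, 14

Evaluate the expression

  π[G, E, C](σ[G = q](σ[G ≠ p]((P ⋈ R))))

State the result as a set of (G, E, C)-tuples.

{(q, 21, 4), (q, 27, 4), (q, 28, 4)}

Natural join on C: {(26, z, 8, 15), (26, z, 8, 37), (4, p, 17, 21), (4, p, 17, 27), (4, p, 17, 28), (4, q, 5, 21), (4, q, 5, 27), (4, q, 5, 28)}
Apply σ_{G ≠ p}; surviving tuples: {(26, z, 8, 15), (26, z, 8, 37), (4, q, 5, 21), (4, q, 5, 27), (4, q, 5, 28)}
Apply σ_{G = q}; surviving tuples: {(4, q, 5, 21), (4, q, 5, 27), (4, q, 5, 28)}
Keep only column(s) G, E, C: {(q, 21, 4), (q, 27, 4), (q, 28, 4)}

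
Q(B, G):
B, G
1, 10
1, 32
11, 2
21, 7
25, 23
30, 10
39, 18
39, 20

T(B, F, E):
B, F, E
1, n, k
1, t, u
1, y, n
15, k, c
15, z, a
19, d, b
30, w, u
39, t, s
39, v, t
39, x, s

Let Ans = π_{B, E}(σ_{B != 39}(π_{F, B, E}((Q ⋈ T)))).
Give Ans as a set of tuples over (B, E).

Joining Q and T on B yields {(1, 10, n, k), (1, 10, t, u), (1, 10, y, n), (1, 32, n, k), (1, 32, t, u), (1, 32, y, n), (30, 10, w, u), (39, 18, t, s), (39, 18, v, t), (39, 18, x, s), (39, 20, t, s), (39, 20, v, t), (39, 20, x, s)}.
Projecting to F, B, E (6 duplicate(s) eliminated): {(n, 1, k), (t, 1, u), (t, 39, s), (v, 39, t), (w, 30, u), (x, 39, s), (y, 1, n)}
σ[B != 39]: keep tuples satisfying B != 39 → {(n, 1, k), (t, 1, u), (w, 30, u), (y, 1, n)}
Projecting to B, E: {(1, k), (1, n), (1, u), (30, u)}

{(1, k), (1, n), (1, u), (30, u)}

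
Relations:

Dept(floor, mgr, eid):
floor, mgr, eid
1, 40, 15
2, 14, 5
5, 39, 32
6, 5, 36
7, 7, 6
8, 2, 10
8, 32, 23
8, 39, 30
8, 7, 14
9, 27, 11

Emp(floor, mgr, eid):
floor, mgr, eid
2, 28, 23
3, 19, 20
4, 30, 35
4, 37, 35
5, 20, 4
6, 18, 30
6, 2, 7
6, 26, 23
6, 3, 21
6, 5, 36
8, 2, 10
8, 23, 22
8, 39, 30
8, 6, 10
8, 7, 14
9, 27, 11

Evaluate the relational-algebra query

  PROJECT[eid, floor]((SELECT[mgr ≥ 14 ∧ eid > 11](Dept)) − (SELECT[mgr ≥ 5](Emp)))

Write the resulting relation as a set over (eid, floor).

Filtering on mgr ≥ 14 ∧ eid > 11 leaves {(1, 40, 15), (5, 39, 32), (8, 32, 23), (8, 39, 30)}.
Filtering on mgr ≥ 5 leaves {(2, 28, 23), (3, 19, 20), (4, 30, 35), (4, 37, 35), (5, 20, 4), (6, 18, 30), (6, 26, 23), (6, 5, 36), (8, 23, 22), (8, 39, 30), (8, 6, 10), (8, 7, 14), (9, 27, 11)}.
Difference: {(1, 40, 15), (5, 39, 32), (8, 32, 23), (8, 39, 30)} with {(2, 28, 23), (3, 19, 20), (4, 30, 35), (4, 37, 35), (5, 20, 4), (6, 18, 30), (6, 26, 23), (6, 5, 36), (8, 23, 22), (8, 39, 30), (8, 6, 10), (8, 7, 14), (9, 27, 11)} → {(1, 40, 15), (5, 39, 32), (8, 32, 23)}
π[eid, floor]: project onto (eid, floor) → {(15, 1), (23, 8), (32, 5)}

{(15, 1), (23, 8), (32, 5)}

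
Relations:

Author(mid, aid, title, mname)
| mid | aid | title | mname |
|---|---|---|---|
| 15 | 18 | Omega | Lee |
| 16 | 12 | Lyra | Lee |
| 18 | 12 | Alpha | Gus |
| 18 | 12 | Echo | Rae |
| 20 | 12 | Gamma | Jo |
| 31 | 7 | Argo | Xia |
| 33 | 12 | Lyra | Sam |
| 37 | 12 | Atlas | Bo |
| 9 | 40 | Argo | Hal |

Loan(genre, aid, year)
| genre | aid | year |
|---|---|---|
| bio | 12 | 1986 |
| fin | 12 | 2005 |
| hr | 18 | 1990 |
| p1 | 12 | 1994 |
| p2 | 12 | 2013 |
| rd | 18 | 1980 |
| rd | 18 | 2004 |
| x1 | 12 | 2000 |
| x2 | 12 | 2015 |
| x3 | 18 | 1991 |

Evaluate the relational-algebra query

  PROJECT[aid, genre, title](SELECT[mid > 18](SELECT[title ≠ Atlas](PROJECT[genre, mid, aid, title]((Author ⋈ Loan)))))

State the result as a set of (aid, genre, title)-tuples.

{(12, bio, Gamma), (12, bio, Lyra), (12, fin, Gamma), (12, fin, Lyra), (12, p1, Gamma), (12, p1, Lyra), (12, p2, Gamma), (12, p2, Lyra), (12, x1, Gamma), (12, x1, Lyra), (12, x2, Gamma), (12, x2, Lyra)}

Joining Author and Loan on aid yields {(15, 18, Omega, Lee, hr, 1990), (15, 18, Omega, Lee, rd, 1980), (15, 18, Omega, Lee, rd, 2004), (15, 18, Omega, Lee, x3, 1991), (16, 12, Lyra, Lee, bio, 1986), (16, 12, Lyra, Lee, fin, 2005), (16, 12, Lyra, Lee, p1, 1994), (16, 12, Lyra, Lee, p2, 2013), (16, 12, Lyra, Lee, x1, 2000), (16, 12, Lyra, Lee, x2, 2015), (18, 12, Alpha, Gus, bio, 1986), (18, 12, Alpha, Gus, fin, 2005), (18, 12, Alpha, Gus, p1, 1994), (18, 12, Alpha, Gus, p2, 2013), (18, 12, Alpha, Gus, x1, 2000), (18, 12, Alpha, Gus, x2, 2015), (18, 12, Echo, Rae, bio, 1986), (18, 12, Echo, Rae, fin, 2005), (18, 12, Echo, Rae, p1, 1994), (18, 12, Echo, Rae, p2, 2013), (18, 12, Echo, Rae, x1, 2000), (18, 12, Echo, Rae, x2, 2015), (20, 12, Gamma, Jo, bio, 1986), (20, 12, Gamma, Jo, fin, 2005), (20, 12, Gamma, Jo, p1, 1994), (20, 12, Gamma, Jo, p2, 2013), (20, 12, Gamma, Jo, x1, 2000), (20, 12, Gamma, Jo, x2, 2015), (33, 12, Lyra, Sam, bio, 1986), (33, 12, Lyra, Sam, fin, 2005), (33, 12, Lyra, Sam, p1, 1994), (33, 12, Lyra, Sam, p2, 2013), (33, 12, Lyra, Sam, x1, 2000), (33, 12, Lyra, Sam, x2, 2015), (37, 12, Atlas, Bo, bio, 1986), (37, 12, Atlas, Bo, fin, 2005), (37, 12, Atlas, Bo, p1, 1994), (37, 12, Atlas, Bo, p2, 2013), (37, 12, Atlas, Bo, x1, 2000), (37, 12, Atlas, Bo, x2, 2015)}.
π[genre, mid, aid, title]: project onto (genre, mid, aid, title) (1 duplicate(s) eliminated) → {(bio, 16, 12, Lyra), (bio, 18, 12, Alpha), (bio, 18, 12, Echo), (bio, 20, 12, Gamma), (bio, 33, 12, Lyra), (bio, 37, 12, Atlas), (fin, 16, 12, Lyra), (fin, 18, 12, Alpha), (fin, 18, 12, Echo), (fin, 20, 12, Gamma), (fin, 33, 12, Lyra), (fin, 37, 12, Atlas), (hr, 15, 18, Omega), (p1, 16, 12, Lyra), (p1, 18, 12, Alpha), (p1, 18, 12, Echo), (p1, 20, 12, Gamma), (p1, 33, 12, Lyra), (p1, 37, 12, Atlas), (p2, 16, 12, Lyra), (p2, 18, 12, Alpha), (p2, 18, 12, Echo), (p2, 20, 12, Gamma), (p2, 33, 12, Lyra), (p2, 37, 12, Atlas), (rd, 15, 18, Omega), (x1, 16, 12, Lyra), (x1, 18, 12, Alpha), (x1, 18, 12, Echo), (x1, 20, 12, Gamma), (x1, 33, 12, Lyra), (x1, 37, 12, Atlas), (x2, 16, 12, Lyra), (x2, 18, 12, Alpha), (x2, 18, 12, Echo), (x2, 20, 12, Gamma), (x2, 33, 12, Lyra), (x2, 37, 12, Atlas), (x3, 15, 18, Omega)}
Filtering on title ≠ Atlas leaves {(bio, 16, 12, Lyra), (bio, 18, 12, Alpha), (bio, 18, 12, Echo), (bio, 20, 12, Gamma), (bio, 33, 12, Lyra), (fin, 16, 12, Lyra), (fin, 18, 12, Alpha), (fin, 18, 12, Echo), (fin, 20, 12, Gamma), (fin, 33, 12, Lyra), (hr, 15, 18, Omega), (p1, 16, 12, Lyra), (p1, 18, 12, Alpha), (p1, 18, 12, Echo), (p1, 20, 12, Gamma), (p1, 33, 12, Lyra), (p2, 16, 12, Lyra), (p2, 18, 12, Alpha), (p2, 18, 12, Echo), (p2, 20, 12, Gamma), (p2, 33, 12, Lyra), (rd, 15, 18, Omega), (x1, 16, 12, Lyra), (x1, 18, 12, Alpha), (x1, 18, 12, Echo), (x1, 20, 12, Gamma), (x1, 33, 12, Lyra), (x2, 16, 12, Lyra), (x2, 18, 12, Alpha), (x2, 18, 12, Echo), (x2, 20, 12, Gamma), (x2, 33, 12, Lyra), (x3, 15, 18, Omega)}.
Filtering on mid > 18 leaves {(bio, 20, 12, Gamma), (bio, 33, 12, Lyra), (fin, 20, 12, Gamma), (fin, 33, 12, Lyra), (p1, 20, 12, Gamma), (p1, 33, 12, Lyra), (p2, 20, 12, Gamma), (p2, 33, 12, Lyra), (x1, 20, 12, Gamma), (x1, 33, 12, Lyra), (x2, 20, 12, Gamma), (x2, 33, 12, Lyra)}.
π[aid, genre, title]: project onto (aid, genre, title) → {(12, bio, Gamma), (12, bio, Lyra), (12, fin, Gamma), (12, fin, Lyra), (12, p1, Gamma), (12, p1, Lyra), (12, p2, Gamma), (12, p2, Lyra), (12, x1, Gamma), (12, x1, Lyra), (12, x2, Gamma), (12, x2, Lyra)}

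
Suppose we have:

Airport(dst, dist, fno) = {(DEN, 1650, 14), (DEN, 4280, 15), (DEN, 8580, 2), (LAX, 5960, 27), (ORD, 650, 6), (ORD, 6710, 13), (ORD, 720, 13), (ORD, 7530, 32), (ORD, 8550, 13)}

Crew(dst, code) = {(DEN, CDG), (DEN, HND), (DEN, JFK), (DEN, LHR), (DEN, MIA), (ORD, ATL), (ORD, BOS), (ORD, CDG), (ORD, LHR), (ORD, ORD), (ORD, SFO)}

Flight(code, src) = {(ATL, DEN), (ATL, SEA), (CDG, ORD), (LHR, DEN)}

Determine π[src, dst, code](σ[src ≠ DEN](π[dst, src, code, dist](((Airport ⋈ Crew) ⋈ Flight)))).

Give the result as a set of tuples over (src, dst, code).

{(ORD, DEN, CDG), (ORD, ORD, CDG), (SEA, ORD, ATL)}

Natural join on dst: {(DEN, 1650, 14, CDG), (DEN, 1650, 14, HND), (DEN, 1650, 14, JFK), (DEN, 1650, 14, LHR), (DEN, 1650, 14, MIA), (DEN, 4280, 15, CDG), (DEN, 4280, 15, HND), (DEN, 4280, 15, JFK), (DEN, 4280, 15, LHR), (DEN, 4280, 15, MIA), (DEN, 8580, 2, CDG), (DEN, 8580, 2, HND), (DEN, 8580, 2, JFK), (DEN, 8580, 2, LHR), (DEN, 8580, 2, MIA), (ORD, 650, 6, ATL), (ORD, 650, 6, BOS), (ORD, 650, 6, CDG), (ORD, 650, 6, LHR), (ORD, 650, 6, ORD), (ORD, 650, 6, SFO), (ORD, 6710, 13, ATL), (ORD, 6710, 13, BOS), (ORD, 6710, 13, CDG), (ORD, 6710, 13, LHR), (ORD, 6710, 13, ORD), (ORD, 6710, 13, SFO), (ORD, 720, 13, ATL), (ORD, 720, 13, BOS), (ORD, 720, 13, CDG), (ORD, 720, 13, LHR), (ORD, 720, 13, ORD), (ORD, 720, 13, SFO), (ORD, 7530, 32, ATL), (ORD, 7530, 32, BOS), (ORD, 7530, 32, CDG), (ORD, 7530, 32, LHR), (ORD, 7530, 32, ORD), (ORD, 7530, 32, SFO), (ORD, 8550, 13, ATL), (ORD, 8550, 13, BOS), (ORD, 8550, 13, CDG), (ORD, 8550, 13, LHR), (ORD, 8550, 13, ORD), (ORD, 8550, 13, SFO)}
Natural join on code: {(DEN, 1650, 14, CDG, ORD), (DEN, 1650, 14, LHR, DEN), (DEN, 4280, 15, CDG, ORD), (DEN, 4280, 15, LHR, DEN), (DEN, 8580, 2, CDG, ORD), (DEN, 8580, 2, LHR, DEN), (ORD, 650, 6, ATL, DEN), (ORD, 650, 6, ATL, SEA), (ORD, 650, 6, CDG, ORD), (ORD, 650, 6, LHR, DEN), (ORD, 6710, 13, ATL, DEN), (ORD, 6710, 13, ATL, SEA), (ORD, 6710, 13, CDG, ORD), (ORD, 6710, 13, LHR, DEN), (ORD, 720, 13, ATL, DEN), (ORD, 720, 13, ATL, SEA), (ORD, 720, 13, CDG, ORD), (ORD, 720, 13, LHR, DEN), (ORD, 7530, 32, ATL, DEN), (ORD, 7530, 32, ATL, SEA), (ORD, 7530, 32, CDG, ORD), (ORD, 7530, 32, LHR, DEN), (ORD, 8550, 13, ATL, DEN), (ORD, 8550, 13, ATL, SEA), (ORD, 8550, 13, CDG, ORD), (ORD, 8550, 13, LHR, DEN)}
Projecting to dst, src, code, dist: {(DEN, DEN, LHR, 1650), (DEN, DEN, LHR, 4280), (DEN, DEN, LHR, 8580), (DEN, ORD, CDG, 1650), (DEN, ORD, CDG, 4280), (DEN, ORD, CDG, 8580), (ORD, DEN, ATL, 650), (ORD, DEN, ATL, 6710), (ORD, DEN, ATL, 720), (ORD, DEN, ATL, 7530), (ORD, DEN, ATL, 8550), (ORD, DEN, LHR, 650), (ORD, DEN, LHR, 6710), (ORD, DEN, LHR, 720), (ORD, DEN, LHR, 7530), (ORD, DEN, LHR, 8550), (ORD, ORD, CDG, 650), (ORD, ORD, CDG, 6710), (ORD, ORD, CDG, 720), (ORD, ORD, CDG, 7530), (ORD, ORD, CDG, 8550), (ORD, SEA, ATL, 650), (ORD, SEA, ATL, 6710), (ORD, SEA, ATL, 720), (ORD, SEA, ATL, 7530), (ORD, SEA, ATL, 8550)}
σ[src ≠ DEN]: keep tuples satisfying src ≠ DEN → {(DEN, ORD, CDG, 1650), (DEN, ORD, CDG, 4280), (DEN, ORD, CDG, 8580), (ORD, ORD, CDG, 650), (ORD, ORD, CDG, 6710), (ORD, ORD, CDG, 720), (ORD, ORD, CDG, 7530), (ORD, ORD, CDG, 8550), (ORD, SEA, ATL, 650), (ORD, SEA, ATL, 6710), (ORD, SEA, ATL, 720), (ORD, SEA, ATL, 7530), (ORD, SEA, ATL, 8550)}
Projecting to src, dst, code (10 duplicate(s) eliminated): {(ORD, DEN, CDG), (ORD, ORD, CDG), (SEA, ORD, ATL)}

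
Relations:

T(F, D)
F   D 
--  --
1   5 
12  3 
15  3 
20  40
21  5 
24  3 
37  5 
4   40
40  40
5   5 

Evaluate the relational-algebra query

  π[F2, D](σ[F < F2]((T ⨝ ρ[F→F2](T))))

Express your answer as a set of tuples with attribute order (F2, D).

{(15, 3), (20, 40), (21, 5), (24, 3), (37, 5), (40, 40), (5, 5)}

ρ[F→F2]: schema becomes (F2, D); tuples unchanged.
Joining T and ρ[F→F2](T) on D yields {(1, 5, 1), (1, 5, 21), (1, 5, 37), (1, 5, 5), (12, 3, 12), (12, 3, 15), (12, 3, 24), (15, 3, 12), (15, 3, 15), (15, 3, 24), (20, 40, 20), (20, 40, 4), (20, 40, 40), (21, 5, 1), (21, 5, 21), (21, 5, 37), (21, 5, 5), (24, 3, 12), (24, 3, 15), (24, 3, 24), (37, 5, 1), (37, 5, 21), (37, 5, 37), (37, 5, 5), (4, 40, 20), (4, 40, 4), (4, 40, 40), (40, 40, 20), (40, 40, 4), (40, 40, 40), (5, 5, 1), (5, 5, 21), (5, 5, 37), (5, 5, 5)}.
σ[F < F2]: keep tuples satisfying F < F2 → {(1, 5, 21), (1, 5, 37), (1, 5, 5), (12, 3, 15), (12, 3, 24), (15, 3, 24), (20, 40, 40), (21, 5, 37), (4, 40, 20), (4, 40, 40), (5, 5, 21), (5, 5, 37)}
π_{F2, D} gives {(15, 3), (20, 40), (21, 5), (24, 3), (37, 5), (40, 40), (5, 5)} (5 duplicate(s) eliminated).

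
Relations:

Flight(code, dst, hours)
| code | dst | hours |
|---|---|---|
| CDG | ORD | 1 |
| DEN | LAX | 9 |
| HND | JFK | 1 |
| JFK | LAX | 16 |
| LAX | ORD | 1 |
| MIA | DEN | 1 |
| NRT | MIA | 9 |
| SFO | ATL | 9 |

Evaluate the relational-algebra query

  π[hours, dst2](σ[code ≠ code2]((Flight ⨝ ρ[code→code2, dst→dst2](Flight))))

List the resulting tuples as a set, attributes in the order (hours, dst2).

{(1, DEN), (1, JFK), (1, ORD), (9, ATL), (9, LAX), (9, MIA)}

ρ[code→code2, dst→dst2]: schema becomes (code2, dst2, hours); tuples unchanged.
Joining Flight and ρ[code→code2, dst→dst2](Flight) on hours yields {(CDG, ORD, 1, CDG, ORD), (CDG, ORD, 1, HND, JFK), (CDG, ORD, 1, LAX, ORD), (CDG, ORD, 1, MIA, DEN), (DEN, LAX, 9, DEN, LAX), (DEN, LAX, 9, NRT, MIA), (DEN, LAX, 9, SFO, ATL), (HND, JFK, 1, CDG, ORD), (HND, JFK, 1, HND, JFK), (HND, JFK, 1, LAX, ORD), (HND, JFK, 1, MIA, DEN), (JFK, LAX, 16, JFK, LAX), (LAX, ORD, 1, CDG, ORD), (LAX, ORD, 1, HND, JFK), (LAX, ORD, 1, LAX, ORD), (LAX, ORD, 1, MIA, DEN), (MIA, DEN, 1, CDG, ORD), (MIA, DEN, 1, HND, JFK), (MIA, DEN, 1, LAX, ORD), (MIA, DEN, 1, MIA, DEN), (NRT, MIA, 9, DEN, LAX), (NRT, MIA, 9, NRT, MIA), (NRT, MIA, 9, SFO, ATL), (SFO, ATL, 9, DEN, LAX), (SFO, ATL, 9, NRT, MIA), (SFO, ATL, 9, SFO, ATL)}.
Selection code ≠ code2: {(CDG, ORD, 1, HND, JFK), (CDG, ORD, 1, LAX, ORD), (CDG, ORD, 1, MIA, DEN), (DEN, LAX, 9, NRT, MIA), (DEN, LAX, 9, SFO, ATL), (HND, JFK, 1, CDG, ORD), (HND, JFK, 1, LAX, ORD), (HND, JFK, 1, MIA, DEN), (LAX, ORD, 1, CDG, ORD), (LAX, ORD, 1, HND, JFK), (LAX, ORD, 1, MIA, DEN), (MIA, DEN, 1, CDG, ORD), (MIA, DEN, 1, HND, JFK), (MIA, DEN, 1, LAX, ORD), (NRT, MIA, 9, DEN, LAX), (NRT, MIA, 9, SFO, ATL), (SFO, ATL, 9, DEN, LAX), (SFO, ATL, 9, NRT, MIA)}
Projecting to hours, dst2 (12 duplicate(s) eliminated): {(1, DEN), (1, JFK), (1, ORD), (9, ATL), (9, LAX), (9, MIA)}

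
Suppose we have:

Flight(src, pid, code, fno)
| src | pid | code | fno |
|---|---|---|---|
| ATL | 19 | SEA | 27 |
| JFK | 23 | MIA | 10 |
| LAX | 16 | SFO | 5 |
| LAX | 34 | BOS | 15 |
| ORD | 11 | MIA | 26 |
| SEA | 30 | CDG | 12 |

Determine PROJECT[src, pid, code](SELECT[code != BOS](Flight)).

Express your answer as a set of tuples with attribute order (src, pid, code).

Selection code != BOS: {(ATL, 19, SEA, 27), (JFK, 23, MIA, 10), (LAX, 16, SFO, 5), (ORD, 11, MIA, 26), (SEA, 30, CDG, 12)}
Projecting to src, pid, code: {(ATL, 19, SEA), (JFK, 23, MIA), (LAX, 16, SFO), (ORD, 11, MIA), (SEA, 30, CDG)}

{(ATL, 19, SEA), (JFK, 23, MIA), (LAX, 16, SFO), (ORD, 11, MIA), (SEA, 30, CDG)}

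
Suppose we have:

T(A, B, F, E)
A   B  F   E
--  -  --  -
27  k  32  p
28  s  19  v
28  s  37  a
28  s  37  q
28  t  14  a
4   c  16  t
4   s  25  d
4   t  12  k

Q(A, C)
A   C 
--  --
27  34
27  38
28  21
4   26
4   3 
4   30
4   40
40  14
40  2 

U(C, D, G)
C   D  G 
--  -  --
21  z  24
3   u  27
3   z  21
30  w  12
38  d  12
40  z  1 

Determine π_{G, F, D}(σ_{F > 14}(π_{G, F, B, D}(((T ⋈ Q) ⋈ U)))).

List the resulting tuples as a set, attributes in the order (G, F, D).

{(1, 16, z), (1, 25, z), (12, 16, w), (12, 25, w), (12, 32, d), (21, 16, z), (21, 25, z), (24, 19, z), (24, 37, z), (27, 16, u), (27, 25, u)}

Natural join on A: {(27, k, 32, p, 34), (27, k, 32, p, 38), (28, s, 19, v, 21), (28, s, 37, a, 21), (28, s, 37, q, 21), (28, t, 14, a, 21), (4, c, 16, t, 26), (4, c, 16, t, 3), (4, c, 16, t, 30), (4, c, 16, t, 40), (4, s, 25, d, 26), (4, s, 25, d, 3), (4, s, 25, d, 30), (4, s, 25, d, 40), (4, t, 12, k, 26), (4, t, 12, k, 3), (4, t, 12, k, 30), (4, t, 12, k, 40)}
Natural join on C: {(27, k, 32, p, 38, d, 12), (28, s, 19, v, 21, z, 24), (28, s, 37, a, 21, z, 24), (28, s, 37, q, 21, z, 24), (28, t, 14, a, 21, z, 24), (4, c, 16, t, 3, u, 27), (4, c, 16, t, 3, z, 21), (4, c, 16, t, 30, w, 12), (4, c, 16, t, 40, z, 1), (4, s, 25, d, 3, u, 27), (4, s, 25, d, 3, z, 21), (4, s, 25, d, 30, w, 12), (4, s, 25, d, 40, z, 1), (4, t, 12, k, 3, u, 27), (4, t, 12, k, 3, z, 21), (4, t, 12, k, 30, w, 12), (4, t, 12, k, 40, z, 1)}
Projecting to G, F, B, D (1 duplicate(s) eliminated): {(1, 12, t, z), (1, 16, c, z), (1, 25, s, z), (12, 12, t, w), (12, 16, c, w), (12, 25, s, w), (12, 32, k, d), (21, 12, t, z), (21, 16, c, z), (21, 25, s, z), (24, 14, t, z), (24, 19, s, z), (24, 37, s, z), (27, 12, t, u), (27, 16, c, u), (27, 25, s, u)}
Selection F > 14: {(1, 16, c, z), (1, 25, s, z), (12, 16, c, w), (12, 25, s, w), (12, 32, k, d), (21, 16, c, z), (21, 25, s, z), (24, 19, s, z), (24, 37, s, z), (27, 16, c, u), (27, 25, s, u)}
Projecting to G, F, D: {(1, 16, z), (1, 25, z), (12, 16, w), (12, 25, w), (12, 32, d), (21, 16, z), (21, 25, z), (24, 19, z), (24, 37, z), (27, 16, u), (27, 25, u)}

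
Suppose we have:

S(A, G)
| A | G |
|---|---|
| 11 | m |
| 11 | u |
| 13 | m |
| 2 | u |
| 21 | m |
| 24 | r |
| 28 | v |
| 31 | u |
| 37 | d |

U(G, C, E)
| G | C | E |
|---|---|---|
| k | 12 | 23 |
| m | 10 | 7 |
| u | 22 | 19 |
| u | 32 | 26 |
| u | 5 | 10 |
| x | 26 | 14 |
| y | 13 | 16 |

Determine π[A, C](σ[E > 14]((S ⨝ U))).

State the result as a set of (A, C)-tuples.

{(11, 22), (11, 32), (2, 22), (2, 32), (31, 22), (31, 32)}

Joining S and U on G yields {(11, m, 10, 7), (11, u, 22, 19), (11, u, 32, 26), (11, u, 5, 10), (13, m, 10, 7), (2, u, 22, 19), (2, u, 32, 26), (2, u, 5, 10), (21, m, 10, 7), (31, u, 22, 19), (31, u, 32, 26), (31, u, 5, 10)}.
Selection E > 14: {(11, u, 22, 19), (11, u, 32, 26), (2, u, 22, 19), (2, u, 32, 26), (31, u, 22, 19), (31, u, 32, 26)}
Keep only column(s) A, C: {(11, 22), (11, 32), (2, 22), (2, 32), (31, 22), (31, 32)}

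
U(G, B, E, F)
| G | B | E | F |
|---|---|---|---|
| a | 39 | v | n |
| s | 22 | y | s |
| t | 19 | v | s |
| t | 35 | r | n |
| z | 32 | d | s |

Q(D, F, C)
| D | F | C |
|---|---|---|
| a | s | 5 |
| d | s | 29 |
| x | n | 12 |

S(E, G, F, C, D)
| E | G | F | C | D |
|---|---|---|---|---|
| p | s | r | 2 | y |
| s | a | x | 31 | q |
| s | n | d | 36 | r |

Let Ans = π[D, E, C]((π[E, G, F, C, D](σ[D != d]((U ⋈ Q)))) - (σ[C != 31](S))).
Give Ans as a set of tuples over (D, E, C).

Natural join on F: {(a, 39, v, n, x, 12), (s, 22, y, s, a, 5), (s, 22, y, s, d, 29), (t, 19, v, s, a, 5), (t, 19, v, s, d, 29), (t, 35, r, n, x, 12), (z, 32, d, s, a, 5), (z, 32, d, s, d, 29)}
Selection D != d: {(a, 39, v, n, x, 12), (s, 22, y, s, a, 5), (t, 19, v, s, a, 5), (t, 35, r, n, x, 12), (z, 32, d, s, a, 5)}
Keep only column(s) E, G, F, C, D: {(d, z, s, 5, a), (r, t, n, 12, x), (v, a, n, 12, x), (v, t, s, 5, a), (y, s, s, 5, a)}
Selection C != 31: {(p, s, r, 2, y), (s, n, d, 36, r)}
Taking the difference: {(d, z, s, 5, a), (r, t, n, 12, x), (v, a, n, 12, x), (v, t, s, 5, a), (y, s, s, 5, a)}
Keep only column(s) D, E, C: {(a, d, 5), (a, v, 5), (a, y, 5), (x, r, 12), (x, v, 12)}

{(a, d, 5), (a, v, 5), (a, y, 5), (x, r, 12), (x, v, 12)}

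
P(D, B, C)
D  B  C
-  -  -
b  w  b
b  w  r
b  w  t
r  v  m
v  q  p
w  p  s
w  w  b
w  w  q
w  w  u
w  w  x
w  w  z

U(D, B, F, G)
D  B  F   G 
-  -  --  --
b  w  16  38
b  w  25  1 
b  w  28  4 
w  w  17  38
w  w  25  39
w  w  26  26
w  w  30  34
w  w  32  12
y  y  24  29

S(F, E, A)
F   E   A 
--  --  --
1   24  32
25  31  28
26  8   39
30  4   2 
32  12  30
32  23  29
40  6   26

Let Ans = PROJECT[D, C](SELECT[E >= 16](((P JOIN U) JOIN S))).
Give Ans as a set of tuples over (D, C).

Joining P and U on D, B yields {(b, w, b, 16, 38), (b, w, b, 25, 1), (b, w, b, 28, 4), (b, w, r, 16, 38), (b, w, r, 25, 1), (b, w, r, 28, 4), (b, w, t, 16, 38), (b, w, t, 25, 1), (b, w, t, 28, 4), (w, w, b, 17, 38), (w, w, b, 25, 39), (w, w, b, 26, 26), (w, w, b, 30, 34), (w, w, b, 32, 12), (w, w, q, 17, 38), (w, w, q, 25, 39), (w, w, q, 26, 26), (w, w, q, 30, 34), (w, w, q, 32, 12), (w, w, u, 17, 38), (w, w, u, 25, 39), (w, w, u, 26, 26), (w, w, u, 30, 34), (w, w, u, 32, 12), (w, w, x, 17, 38), (w, w, x, 25, 39), (w, w, x, 26, 26), (w, w, x, 30, 34), (w, w, x, 32, 12), (w, w, z, 17, 38), (w, w, z, 25, 39), (w, w, z, 26, 26), (w, w, z, 30, 34), (w, w, z, 32, 12)}.
Joining (P JOIN U) and S on F yields {(b, w, b, 25, 1, 31, 28), (b, w, r, 25, 1, 31, 28), (b, w, t, 25, 1, 31, 28), (w, w, b, 25, 39, 31, 28), (w, w, b, 26, 26, 8, 39), (w, w, b, 30, 34, 4, 2), (w, w, b, 32, 12, 12, 30), (w, w, b, 32, 12, 23, 29), (w, w, q, 25, 39, 31, 28), (w, w, q, 26, 26, 8, 39), (w, w, q, 30, 34, 4, 2), (w, w, q, 32, 12, 12, 30), (w, w, q, 32, 12, 23, 29), (w, w, u, 25, 39, 31, 28), (w, w, u, 26, 26, 8, 39), (w, w, u, 30, 34, 4, 2), (w, w, u, 32, 12, 12, 30), (w, w, u, 32, 12, 23, 29), (w, w, x, 25, 39, 31, 28), (w, w, x, 26, 26, 8, 39), (w, w, x, 30, 34, 4, 2), (w, w, x, 32, 12, 12, 30), (w, w, x, 32, 12, 23, 29), (w, w, z, 25, 39, 31, 28), (w, w, z, 26, 26, 8, 39), (w, w, z, 30, 34, 4, 2), (w, w, z, 32, 12, 12, 30), (w, w, z, 32, 12, 23, 29)}.
Selection E >= 16: {(b, w, b, 25, 1, 31, 28), (b, w, r, 25, 1, 31, 28), (b, w, t, 25, 1, 31, 28), (w, w, b, 25, 39, 31, 28), (w, w, b, 32, 12, 23, 29), (w, w, q, 25, 39, 31, 28), (w, w, q, 32, 12, 23, 29), (w, w, u, 25, 39, 31, 28), (w, w, u, 32, 12, 23, 29), (w, w, x, 25, 39, 31, 28), (w, w, x, 32, 12, 23, 29), (w, w, z, 25, 39, 31, 28), (w, w, z, 32, 12, 23, 29)}
π_{D, C} gives {(b, b), (b, r), (b, t), (w, b), (w, q), (w, u), (w, x), (w, z)} (5 duplicate(s) eliminated).

{(b, b), (b, r), (b, t), (w, b), (w, q), (w, u), (w, x), (w, z)}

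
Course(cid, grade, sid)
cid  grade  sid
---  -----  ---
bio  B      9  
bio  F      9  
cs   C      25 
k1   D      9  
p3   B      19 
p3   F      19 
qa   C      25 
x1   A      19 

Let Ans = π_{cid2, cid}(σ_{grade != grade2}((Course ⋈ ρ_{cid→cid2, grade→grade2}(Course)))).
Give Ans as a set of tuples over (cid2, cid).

{(bio, bio), (bio, k1), (k1, bio), (p3, p3), (p3, x1), (x1, p3)}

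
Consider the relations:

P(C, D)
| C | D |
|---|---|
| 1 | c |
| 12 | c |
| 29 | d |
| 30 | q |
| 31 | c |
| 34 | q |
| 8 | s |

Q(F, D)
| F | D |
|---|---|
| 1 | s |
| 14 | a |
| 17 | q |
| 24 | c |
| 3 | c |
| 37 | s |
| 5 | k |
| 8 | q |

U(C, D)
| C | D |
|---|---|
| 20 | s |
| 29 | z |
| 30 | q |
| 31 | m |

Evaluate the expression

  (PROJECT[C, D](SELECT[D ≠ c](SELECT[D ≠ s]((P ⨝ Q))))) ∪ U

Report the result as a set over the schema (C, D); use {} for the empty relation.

{(20, s), (29, z), (30, q), (31, m), (34, q)}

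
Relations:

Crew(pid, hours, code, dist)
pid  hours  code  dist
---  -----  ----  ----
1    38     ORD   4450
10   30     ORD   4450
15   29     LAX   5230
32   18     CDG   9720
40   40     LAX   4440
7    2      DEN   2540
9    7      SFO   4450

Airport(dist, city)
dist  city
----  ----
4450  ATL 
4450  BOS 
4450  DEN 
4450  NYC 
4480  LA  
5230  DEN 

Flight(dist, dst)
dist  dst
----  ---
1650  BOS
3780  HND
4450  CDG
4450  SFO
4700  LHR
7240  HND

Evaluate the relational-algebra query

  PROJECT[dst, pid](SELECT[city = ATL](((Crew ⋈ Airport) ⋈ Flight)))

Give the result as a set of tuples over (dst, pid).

Crew ⋈ Airport (natural join on dist): {(1, 38, ORD, 4450, ATL), (1, 38, ORD, 4450, BOS), (1, 38, ORD, 4450, DEN), (1, 38, ORD, 4450, NYC), (10, 30, ORD, 4450, ATL), (10, 30, ORD, 4450, BOS), (10, 30, ORD, 4450, DEN), (10, 30, ORD, 4450, NYC), (15, 29, LAX, 5230, DEN), (9, 7, SFO, 4450, ATL), (9, 7, SFO, 4450, BOS), (9, 7, SFO, 4450, DEN), (9, 7, SFO, 4450, NYC)}
(Crew ⋈ Airport) ⋈ Flight (natural join on dist): {(1, 38, ORD, 4450, ATL, CDG), (1, 38, ORD, 4450, ATL, SFO), (1, 38, ORD, 4450, BOS, CDG), (1, 38, ORD, 4450, BOS, SFO), (1, 38, ORD, 4450, DEN, CDG), (1, 38, ORD, 4450, DEN, SFO), (1, 38, ORD, 4450, NYC, CDG), (1, 38, ORD, 4450, NYC, SFO), (10, 30, ORD, 4450, ATL, CDG), (10, 30, ORD, 4450, ATL, SFO), (10, 30, ORD, 4450, BOS, CDG), (10, 30, ORD, 4450, BOS, SFO), (10, 30, ORD, 4450, DEN, CDG), (10, 30, ORD, 4450, DEN, SFO), (10, 30, ORD, 4450, NYC, CDG), (10, 30, ORD, 4450, NYC, SFO), (9, 7, SFO, 4450, ATL, CDG), (9, 7, SFO, 4450, ATL, SFO), (9, 7, SFO, 4450, BOS, CDG), (9, 7, SFO, 4450, BOS, SFO), (9, 7, SFO, 4450, DEN, CDG), (9, 7, SFO, 4450, DEN, SFO), (9, 7, SFO, 4450, NYC, CDG), (9, 7, SFO, 4450, NYC, SFO)}
Filtering on city = ATL leaves {(1, 38, ORD, 4450, ATL, CDG), (1, 38, ORD, 4450, ATL, SFO), (10, 30, ORD, 4450, ATL, CDG), (10, 30, ORD, 4450, ATL, SFO), (9, 7, SFO, 4450, ATL, CDG), (9, 7, SFO, 4450, ATL, SFO)}.
Keep only column(s) dst, pid: {(CDG, 1), (CDG, 10), (CDG, 9), (SFO, 1), (SFO, 10), (SFO, 9)}

{(CDG, 1), (CDG, 10), (CDG, 9), (SFO, 1), (SFO, 10), (SFO, 9)}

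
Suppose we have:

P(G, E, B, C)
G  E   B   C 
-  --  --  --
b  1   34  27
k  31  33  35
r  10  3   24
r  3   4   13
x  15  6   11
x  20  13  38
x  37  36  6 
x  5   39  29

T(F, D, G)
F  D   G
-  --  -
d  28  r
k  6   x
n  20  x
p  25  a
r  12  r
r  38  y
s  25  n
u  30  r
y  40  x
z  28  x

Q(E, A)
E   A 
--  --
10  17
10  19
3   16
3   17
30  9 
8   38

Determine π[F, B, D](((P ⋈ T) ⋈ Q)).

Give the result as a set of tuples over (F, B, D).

{(d, 3, 28), (d, 4, 28), (r, 3, 12), (r, 4, 12), (u, 3, 30), (u, 4, 30)}

Natural join on G: {(r, 10, 3, 24, d, 28), (r, 10, 3, 24, r, 12), (r, 10, 3, 24, u, 30), (r, 3, 4, 13, d, 28), (r, 3, 4, 13, r, 12), (r, 3, 4, 13, u, 30), (x, 15, 6, 11, k, 6), (x, 15, 6, 11, n, 20), (x, 15, 6, 11, y, 40), (x, 15, 6, 11, z, 28), (x, 20, 13, 38, k, 6), (x, 20, 13, 38, n, 20), (x, 20, 13, 38, y, 40), (x, 20, 13, 38, z, 28), (x, 37, 36, 6, k, 6), (x, 37, 36, 6, n, 20), (x, 37, 36, 6, y, 40), (x, 37, 36, 6, z, 28), (x, 5, 39, 29, k, 6), (x, 5, 39, 29, n, 20), (x, 5, 39, 29, y, 40), (x, 5, 39, 29, z, 28)}
Natural join on E: {(r, 10, 3, 24, d, 28, 17), (r, 10, 3, 24, d, 28, 19), (r, 10, 3, 24, r, 12, 17), (r, 10, 3, 24, r, 12, 19), (r, 10, 3, 24, u, 30, 17), (r, 10, 3, 24, u, 30, 19), (r, 3, 4, 13, d, 28, 16), (r, 3, 4, 13, d, 28, 17), (r, 3, 4, 13, r, 12, 16), (r, 3, 4, 13, r, 12, 17), (r, 3, 4, 13, u, 30, 16), (r, 3, 4, 13, u, 30, 17)}
π[F, B, D]: project onto (F, B, D) (6 duplicate(s) eliminated) → {(d, 3, 28), (d, 4, 28), (r, 3, 12), (r, 4, 12), (u, 3, 30), (u, 4, 30)}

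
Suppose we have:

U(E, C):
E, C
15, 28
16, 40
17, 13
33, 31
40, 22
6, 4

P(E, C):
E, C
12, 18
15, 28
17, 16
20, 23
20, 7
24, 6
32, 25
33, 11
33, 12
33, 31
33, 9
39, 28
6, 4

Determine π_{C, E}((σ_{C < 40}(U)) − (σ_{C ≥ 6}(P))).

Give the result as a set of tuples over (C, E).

Apply σ_{C < 40}; surviving tuples: {(15, 28), (17, 13), (33, 31), (40, 22), (6, 4)}
Apply σ_{C ≥ 6}; surviving tuples: {(12, 18), (15, 28), (17, 16), (20, 23), (20, 7), (24, 6), (32, 25), (33, 11), (33, 12), (33, 31), (33, 9), (39, 28)}
Set difference of the two operands is {(17, 13), (40, 22), (6, 4)}.
π[C, E]: project onto (C, E) → {(13, 17), (22, 40), (4, 6)}

{(13, 17), (22, 40), (4, 6)}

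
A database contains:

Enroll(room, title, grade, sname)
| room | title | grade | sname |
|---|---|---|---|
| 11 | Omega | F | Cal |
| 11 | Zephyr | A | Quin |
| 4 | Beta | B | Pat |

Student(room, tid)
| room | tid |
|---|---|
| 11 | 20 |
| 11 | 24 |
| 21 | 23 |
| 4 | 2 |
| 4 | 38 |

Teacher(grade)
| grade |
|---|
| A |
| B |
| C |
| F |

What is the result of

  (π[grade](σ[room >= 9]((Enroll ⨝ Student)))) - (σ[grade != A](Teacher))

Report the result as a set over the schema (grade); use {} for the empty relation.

Joining Enroll and Student on room yields {(11, Omega, F, Cal, 20), (11, Omega, F, Cal, 24), (11, Zephyr, A, Quin, 20), (11, Zephyr, A, Quin, 24), (4, Beta, B, Pat, 2), (4, Beta, B, Pat, 38)}.
Apply σ_{room >= 9}; surviving tuples: {(11, Omega, F, Cal, 20), (11, Omega, F, Cal, 24), (11, Zephyr, A, Quin, 20), (11, Zephyr, A, Quin, 24)}
Projecting to grade (2 duplicate(s) eliminated): {A, F}
Apply σ_{grade != A}; surviving tuples: {B, C, F}
Taking the difference: {A}

{A}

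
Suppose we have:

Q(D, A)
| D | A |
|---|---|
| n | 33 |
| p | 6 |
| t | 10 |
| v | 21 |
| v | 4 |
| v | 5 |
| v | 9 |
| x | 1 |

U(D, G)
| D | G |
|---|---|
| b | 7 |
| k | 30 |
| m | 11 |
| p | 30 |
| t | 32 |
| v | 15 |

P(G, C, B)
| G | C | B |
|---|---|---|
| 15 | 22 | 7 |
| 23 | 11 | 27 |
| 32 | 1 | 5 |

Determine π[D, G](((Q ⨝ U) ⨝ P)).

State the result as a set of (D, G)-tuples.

{(t, 32), (v, 15)}

Natural join on D: {(p, 6, 30), (t, 10, 32), (v, 21, 15), (v, 4, 15), (v, 5, 15), (v, 9, 15)}
Natural join on G: {(t, 10, 32, 1, 5), (v, 21, 15, 22, 7), (v, 4, 15, 22, 7), (v, 5, 15, 22, 7), (v, 9, 15, 22, 7)}
Projecting to D, G (3 duplicate(s) eliminated): {(t, 32), (v, 15)}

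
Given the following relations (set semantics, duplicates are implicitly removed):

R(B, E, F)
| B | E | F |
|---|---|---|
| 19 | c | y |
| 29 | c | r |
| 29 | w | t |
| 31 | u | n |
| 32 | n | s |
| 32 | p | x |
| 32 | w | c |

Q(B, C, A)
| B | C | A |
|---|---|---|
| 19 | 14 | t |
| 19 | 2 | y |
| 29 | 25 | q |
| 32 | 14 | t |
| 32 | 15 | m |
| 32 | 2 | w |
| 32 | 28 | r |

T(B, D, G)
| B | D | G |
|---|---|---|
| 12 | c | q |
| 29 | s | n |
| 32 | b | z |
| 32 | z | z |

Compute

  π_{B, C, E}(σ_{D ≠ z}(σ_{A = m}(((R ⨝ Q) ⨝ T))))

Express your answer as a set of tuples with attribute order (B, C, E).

R ⋈ Q (natural join on B): {(19, c, y, 14, t), (19, c, y, 2, y), (29, c, r, 25, q), (29, w, t, 25, q), (32, n, s, 14, t), (32, n, s, 15, m), (32, n, s, 2, w), (32, n, s, 28, r), (32, p, x, 14, t), (32, p, x, 15, m), (32, p, x, 2, w), (32, p, x, 28, r), (32, w, c, 14, t), (32, w, c, 15, m), (32, w, c, 2, w), (32, w, c, 28, r)}
(R ⨝ Q) ⋈ T (natural join on B): {(29, c, r, 25, q, s, n), (29, w, t, 25, q, s, n), (32, n, s, 14, t, b, z), (32, n, s, 14, t, z, z), (32, n, s, 15, m, b, z), (32, n, s, 15, m, z, z), (32, n, s, 2, w, b, z), (32, n, s, 2, w, z, z), (32, n, s, 28, r, b, z), (32, n, s, 28, r, z, z), (32, p, x, 14, t, b, z), (32, p, x, 14, t, z, z), (32, p, x, 15, m, b, z), (32, p, x, 15, m, z, z), (32, p, x, 2, w, b, z), (32, p, x, 2, w, z, z), (32, p, x, 28, r, b, z), (32, p, x, 28, r, z, z), (32, w, c, 14, t, b, z), (32, w, c, 14, t, z, z), (32, w, c, 15, m, b, z), (32, w, c, 15, m, z, z), (32, w, c, 2, w, b, z), (32, w, c, 2, w, z, z), (32, w, c, 28, r, b, z), (32, w, c, 28, r, z, z)}
Selection A = m: {(32, n, s, 15, m, b, z), (32, n, s, 15, m, z, z), (32, p, x, 15, m, b, z), (32, p, x, 15, m, z, z), (32, w, c, 15, m, b, z), (32, w, c, 15, m, z, z)}
Selection D ≠ z: {(32, n, s, 15, m, b, z), (32, p, x, 15, m, b, z), (32, w, c, 15, m, b, z)}
Projecting to B, C, E: {(32, 15, n), (32, 15, p), (32, 15, w)}

{(32, 15, n), (32, 15, p), (32, 15, w)}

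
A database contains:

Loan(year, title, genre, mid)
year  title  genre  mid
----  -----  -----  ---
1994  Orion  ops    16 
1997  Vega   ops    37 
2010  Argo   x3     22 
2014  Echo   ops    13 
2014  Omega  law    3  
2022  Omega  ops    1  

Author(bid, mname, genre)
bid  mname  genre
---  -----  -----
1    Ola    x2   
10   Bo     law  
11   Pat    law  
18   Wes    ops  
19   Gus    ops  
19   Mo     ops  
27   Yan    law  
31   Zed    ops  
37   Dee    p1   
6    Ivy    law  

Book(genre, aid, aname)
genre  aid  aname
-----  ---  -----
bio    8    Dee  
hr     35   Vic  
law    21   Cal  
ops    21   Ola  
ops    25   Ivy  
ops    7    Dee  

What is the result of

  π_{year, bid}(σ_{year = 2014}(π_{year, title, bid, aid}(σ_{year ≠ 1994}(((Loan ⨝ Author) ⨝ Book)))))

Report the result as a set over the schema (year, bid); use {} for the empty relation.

{(2014, 10), (2014, 11), (2014, 18), (2014, 19), (2014, 27), (2014, 31), (2014, 6)}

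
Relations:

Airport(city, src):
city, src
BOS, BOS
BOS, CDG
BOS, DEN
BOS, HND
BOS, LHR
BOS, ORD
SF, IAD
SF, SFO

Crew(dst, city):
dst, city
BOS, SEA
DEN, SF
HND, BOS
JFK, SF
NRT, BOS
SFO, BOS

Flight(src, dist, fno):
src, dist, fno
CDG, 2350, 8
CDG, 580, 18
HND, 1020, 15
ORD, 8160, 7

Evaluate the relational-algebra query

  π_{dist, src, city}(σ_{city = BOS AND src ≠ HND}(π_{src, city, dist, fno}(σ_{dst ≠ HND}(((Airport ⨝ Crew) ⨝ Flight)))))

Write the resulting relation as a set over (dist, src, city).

{(2350, CDG, BOS), (580, CDG, BOS), (8160, ORD, BOS)}

Airport ⋈ Crew (natural join on city): {(BOS, BOS, HND), (BOS, BOS, NRT), (BOS, BOS, SFO), (BOS, CDG, HND), (BOS, CDG, NRT), (BOS, CDG, SFO), (BOS, DEN, HND), (BOS, DEN, NRT), (BOS, DEN, SFO), (BOS, HND, HND), (BOS, HND, NRT), (BOS, HND, SFO), (BOS, LHR, HND), (BOS, LHR, NRT), (BOS, LHR, SFO), (BOS, ORD, HND), (BOS, ORD, NRT), (BOS, ORD, SFO), (SF, IAD, DEN), (SF, IAD, JFK), (SF, SFO, DEN), (SF, SFO, JFK)}
(Airport ⨝ Crew) ⋈ Flight (natural join on src): {(BOS, CDG, HND, 2350, 8), (BOS, CDG, HND, 580, 18), (BOS, CDG, NRT, 2350, 8), (BOS, CDG, NRT, 580, 18), (BOS, CDG, SFO, 2350, 8), (BOS, CDG, SFO, 580, 18), (BOS, HND, HND, 1020, 15), (BOS, HND, NRT, 1020, 15), (BOS, HND, SFO, 1020, 15), (BOS, ORD, HND, 8160, 7), (BOS, ORD, NRT, 8160, 7), (BOS, ORD, SFO, 8160, 7)}
Apply σ_{dst ≠ HND}; surviving tuples: {(BOS, CDG, NRT, 2350, 8), (BOS, CDG, NRT, 580, 18), (BOS, CDG, SFO, 2350, 8), (BOS, CDG, SFO, 580, 18), (BOS, HND, NRT, 1020, 15), (BOS, HND, SFO, 1020, 15), (BOS, ORD, NRT, 8160, 7), (BOS, ORD, SFO, 8160, 7)}
π_{src, city, dist, fno} gives {(CDG, BOS, 2350, 8), (CDG, BOS, 580, 18), (HND, BOS, 1020, 15), (ORD, BOS, 8160, 7)} (4 duplicate(s) eliminated).
Apply σ_{city = BOS AND src ≠ HND}; surviving tuples: {(CDG, BOS, 2350, 8), (CDG, BOS, 580, 18), (ORD, BOS, 8160, 7)}
π_{dist, src, city} gives {(2350, CDG, BOS), (580, CDG, BOS), (8160, ORD, BOS)}.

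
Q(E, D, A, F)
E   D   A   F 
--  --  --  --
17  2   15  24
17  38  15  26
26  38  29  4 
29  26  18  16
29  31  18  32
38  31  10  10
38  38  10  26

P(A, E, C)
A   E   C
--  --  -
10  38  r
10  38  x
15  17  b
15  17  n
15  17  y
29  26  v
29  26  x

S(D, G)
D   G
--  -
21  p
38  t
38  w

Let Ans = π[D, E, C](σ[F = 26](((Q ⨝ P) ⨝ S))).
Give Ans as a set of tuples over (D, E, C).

{(38, 17, b), (38, 17, n), (38, 17, y), (38, 38, r), (38, 38, x)}

Q ⋈ P (natural join on E, A): {(17, 2, 15, 24, b), (17, 2, 15, 24, n), (17, 2, 15, 24, y), (17, 38, 15, 26, b), (17, 38, 15, 26, n), (17, 38, 15, 26, y), (26, 38, 29, 4, v), (26, 38, 29, 4, x), (38, 31, 10, 10, r), (38, 31, 10, 10, x), (38, 38, 10, 26, r), (38, 38, 10, 26, x)}
(Q ⨝ P) ⋈ S (natural join on D): {(17, 38, 15, 26, b, t), (17, 38, 15, 26, b, w), (17, 38, 15, 26, n, t), (17, 38, 15, 26, n, w), (17, 38, 15, 26, y, t), (17, 38, 15, 26, y, w), (26, 38, 29, 4, v, t), (26, 38, 29, 4, v, w), (26, 38, 29, 4, x, t), (26, 38, 29, 4, x, w), (38, 38, 10, 26, r, t), (38, 38, 10, 26, r, w), (38, 38, 10, 26, x, t), (38, 38, 10, 26, x, w)}
Apply σ_{F = 26}; surviving tuples: {(17, 38, 15, 26, b, t), (17, 38, 15, 26, b, w), (17, 38, 15, 26, n, t), (17, 38, 15, 26, n, w), (17, 38, 15, 26, y, t), (17, 38, 15, 26, y, w), (38, 38, 10, 26, r, t), (38, 38, 10, 26, r, w), (38, 38, 10, 26, x, t), (38, 38, 10, 26, x, w)}
π_{D, E, C} gives {(38, 17, b), (38, 17, n), (38, 17, y), (38, 38, r), (38, 38, x)} (5 duplicate(s) eliminated).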